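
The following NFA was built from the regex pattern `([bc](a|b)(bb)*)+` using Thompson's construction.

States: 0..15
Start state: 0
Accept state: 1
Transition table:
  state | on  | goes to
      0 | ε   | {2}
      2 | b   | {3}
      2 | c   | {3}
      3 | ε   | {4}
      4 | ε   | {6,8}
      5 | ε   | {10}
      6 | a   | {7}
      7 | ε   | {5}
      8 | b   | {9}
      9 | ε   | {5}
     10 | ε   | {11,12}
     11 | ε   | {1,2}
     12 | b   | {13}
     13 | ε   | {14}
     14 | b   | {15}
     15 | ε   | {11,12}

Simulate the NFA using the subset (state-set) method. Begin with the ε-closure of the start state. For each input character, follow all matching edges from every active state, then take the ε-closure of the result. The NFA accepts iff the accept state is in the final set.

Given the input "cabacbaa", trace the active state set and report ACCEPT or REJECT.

start: ε-closure({0}) = {0,2}
'c' @ 1: {3,4,6,8}
'a' @ 2: {1,2,5,7,10,11,12}  [accepting]
'b' @ 3: {3,4,6,8,13,14}
'a' @ 4: {1,2,5,7,10,11,12}  [accepting]
'c' @ 5: {3,4,6,8}
'b' @ 6: {1,2,5,9,10,11,12}  [accepting]
'a' @ 7: {}  — dead — no transitions
rest 'a' ignored (set empty)
after full input: {}  (accept=1 not in)

Answer: REJECT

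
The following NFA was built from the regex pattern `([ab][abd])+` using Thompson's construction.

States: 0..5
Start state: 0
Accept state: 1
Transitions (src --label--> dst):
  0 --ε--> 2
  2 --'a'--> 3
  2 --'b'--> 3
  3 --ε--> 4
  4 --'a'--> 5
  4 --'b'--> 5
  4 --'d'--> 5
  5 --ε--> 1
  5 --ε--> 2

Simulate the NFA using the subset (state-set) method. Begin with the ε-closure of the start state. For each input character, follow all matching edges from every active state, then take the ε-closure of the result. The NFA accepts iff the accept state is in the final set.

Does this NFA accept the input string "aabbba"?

S₀ = ε-closure({0}) = {0,2}
'a' @ 1: {3,4}
'a' @ 2: {1,2,5}  [accepting]
'b' @ 3: {3,4}
'b' @ 4: {1,2,5}  [accepting]
'b' @ 5: {3,4}
'a' @ 6: {1,2,5}  [accepting]
end set {1,2,5} — state 1 in

Answer: ACCEPT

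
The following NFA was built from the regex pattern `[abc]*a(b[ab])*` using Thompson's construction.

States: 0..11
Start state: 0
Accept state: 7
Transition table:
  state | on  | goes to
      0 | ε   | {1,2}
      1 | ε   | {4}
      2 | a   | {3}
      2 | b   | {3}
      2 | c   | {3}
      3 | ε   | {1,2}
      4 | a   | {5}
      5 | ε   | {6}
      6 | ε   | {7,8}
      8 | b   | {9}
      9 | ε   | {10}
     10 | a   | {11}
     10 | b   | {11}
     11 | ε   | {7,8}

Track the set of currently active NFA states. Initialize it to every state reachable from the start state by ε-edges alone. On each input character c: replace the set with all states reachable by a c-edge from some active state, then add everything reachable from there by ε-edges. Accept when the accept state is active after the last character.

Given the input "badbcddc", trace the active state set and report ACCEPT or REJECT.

Answer: REJECT

Steps:
start: ε-closure({0}) = {0,1,2,4}
'b' @ 1: {1,2,3,4}
'a' @ 2: {1,2,3,4,5,6,7,8}  ✓accept
'd' @ 3: {}  — state set empty
rest 'bcddc' ignored (set empty)
final: {}; accept 7 not in set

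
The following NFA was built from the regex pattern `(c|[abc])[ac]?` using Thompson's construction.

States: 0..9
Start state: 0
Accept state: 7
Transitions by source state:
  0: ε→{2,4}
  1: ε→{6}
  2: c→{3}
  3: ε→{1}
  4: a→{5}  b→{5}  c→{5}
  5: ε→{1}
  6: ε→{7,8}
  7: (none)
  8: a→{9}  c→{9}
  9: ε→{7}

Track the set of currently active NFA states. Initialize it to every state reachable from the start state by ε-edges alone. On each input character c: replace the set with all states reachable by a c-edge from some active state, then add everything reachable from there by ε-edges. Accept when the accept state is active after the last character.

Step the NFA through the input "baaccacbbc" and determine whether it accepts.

Answer: REJECT

Trace:
S₀ = ε-closure({0}) = {0,2,4}
'b' @ 1: {1,5,6,7,8}  ✓accept
'a' @ 2: {7,9}  ✓accept
'a' @ 3: {}  — state set empty
rest 'ccacbbc' ignored (set empty)
end set {} — state 7 not in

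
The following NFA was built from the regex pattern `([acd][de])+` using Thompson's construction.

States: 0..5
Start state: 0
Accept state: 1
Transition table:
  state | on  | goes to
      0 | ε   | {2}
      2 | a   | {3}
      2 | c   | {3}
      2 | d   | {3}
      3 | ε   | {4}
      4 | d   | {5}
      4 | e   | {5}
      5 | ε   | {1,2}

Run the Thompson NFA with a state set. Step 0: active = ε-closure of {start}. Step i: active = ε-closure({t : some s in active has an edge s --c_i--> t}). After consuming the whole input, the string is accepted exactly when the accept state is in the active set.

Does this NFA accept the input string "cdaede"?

Answer: ACCEPT

Trace:
initial (ε-close {0}): {0,2}
'c' @ 1: {3,4}
'd' @ 2: {1,2,5}  [accepting]
'a' @ 3: {3,4}
'e' @ 4: {1,2,5}  [accepting]
'd' @ 5: {3,4}
'e' @ 6: {1,2,5}  [accepting]
after full input: {1,2,5}  (accept=1 in)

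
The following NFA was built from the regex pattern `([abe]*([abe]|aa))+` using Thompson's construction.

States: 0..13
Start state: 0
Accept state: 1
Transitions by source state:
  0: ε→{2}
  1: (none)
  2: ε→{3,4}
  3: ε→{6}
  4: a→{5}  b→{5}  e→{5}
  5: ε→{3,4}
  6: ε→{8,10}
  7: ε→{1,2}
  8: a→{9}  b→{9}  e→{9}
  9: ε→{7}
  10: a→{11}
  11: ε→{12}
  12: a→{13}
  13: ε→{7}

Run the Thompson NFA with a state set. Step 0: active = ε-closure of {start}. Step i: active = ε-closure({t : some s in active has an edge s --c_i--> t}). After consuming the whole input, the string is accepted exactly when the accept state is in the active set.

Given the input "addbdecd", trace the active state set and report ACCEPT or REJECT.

Answer: REJECT

Steps:
start: ε-closure({0}) = {0,2,3,4,6,8,10}
'a' @ 1: {1,2,3,4,5,6,7,8,9,10,11,12}  ✓accept
'd' @ 2: {}  — no active states
rest 'dbdecd' ignored (set empty)
after full input: {}  (accept=1 not in)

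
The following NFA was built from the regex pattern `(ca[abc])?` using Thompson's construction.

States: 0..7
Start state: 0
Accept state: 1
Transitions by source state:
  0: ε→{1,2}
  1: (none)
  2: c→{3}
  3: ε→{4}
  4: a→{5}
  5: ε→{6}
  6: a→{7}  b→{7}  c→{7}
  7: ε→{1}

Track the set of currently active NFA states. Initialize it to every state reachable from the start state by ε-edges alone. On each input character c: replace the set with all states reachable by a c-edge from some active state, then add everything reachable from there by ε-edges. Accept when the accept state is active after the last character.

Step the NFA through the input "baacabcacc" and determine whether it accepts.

S₀ = ε-closure({0}) = {0,1,2}
'b' @ 1: {}  — no active states
rest 'aacabcacc' ignored (set empty)
end set {} — state 1 not in

Answer: REJECT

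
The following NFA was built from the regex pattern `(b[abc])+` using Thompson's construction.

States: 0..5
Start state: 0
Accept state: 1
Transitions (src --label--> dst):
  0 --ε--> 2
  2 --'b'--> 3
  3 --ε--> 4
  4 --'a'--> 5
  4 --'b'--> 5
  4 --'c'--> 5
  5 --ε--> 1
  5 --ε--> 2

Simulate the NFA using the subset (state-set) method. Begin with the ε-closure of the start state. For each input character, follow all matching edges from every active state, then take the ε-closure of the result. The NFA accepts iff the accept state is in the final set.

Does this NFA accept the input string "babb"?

S₀ = ε-closure({0}) = {0,2}
'b' @ 1: {3,4}
'a' @ 2: {1,2,5}  (accept∈set)
'b' @ 3: {3,4}
'b' @ 4: {1,2,5}  (accept∈set)
final: {1,2,5}; accept 1 in set

Answer: ACCEPT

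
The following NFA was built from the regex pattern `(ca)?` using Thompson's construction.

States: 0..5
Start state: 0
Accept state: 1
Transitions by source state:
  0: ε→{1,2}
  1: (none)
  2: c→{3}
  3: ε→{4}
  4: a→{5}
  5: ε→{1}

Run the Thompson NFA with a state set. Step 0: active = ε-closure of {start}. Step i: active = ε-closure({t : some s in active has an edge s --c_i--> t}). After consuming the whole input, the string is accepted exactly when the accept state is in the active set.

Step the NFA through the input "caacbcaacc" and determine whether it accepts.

start: ε-closure({0}) = {0,1,2}
'c' @ 1: {3,4}
'a' @ 2: {1,5}  [accepting]
'a' @ 3: {}  — state set empty
rest 'cbcaacc' ignored (set empty)
after full input: {}  (accept=1 not in)

Answer: REJECT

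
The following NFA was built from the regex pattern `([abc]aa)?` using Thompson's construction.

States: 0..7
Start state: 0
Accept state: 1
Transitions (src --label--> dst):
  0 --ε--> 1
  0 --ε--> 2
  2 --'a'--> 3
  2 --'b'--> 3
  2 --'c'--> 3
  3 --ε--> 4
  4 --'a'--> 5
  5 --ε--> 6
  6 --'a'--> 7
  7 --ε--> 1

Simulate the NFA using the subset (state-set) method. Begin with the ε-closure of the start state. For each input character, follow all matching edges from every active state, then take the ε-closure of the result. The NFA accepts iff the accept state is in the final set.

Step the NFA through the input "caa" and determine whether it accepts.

Answer: ACCEPT

Trace:
start: ε-closure({0}) = {0,1,2}
'c' @ 1: {3,4}
'a' @ 2: {5,6}
'a' @ 3: {1,7}  ✓accept
end set {1,7} — state 1 in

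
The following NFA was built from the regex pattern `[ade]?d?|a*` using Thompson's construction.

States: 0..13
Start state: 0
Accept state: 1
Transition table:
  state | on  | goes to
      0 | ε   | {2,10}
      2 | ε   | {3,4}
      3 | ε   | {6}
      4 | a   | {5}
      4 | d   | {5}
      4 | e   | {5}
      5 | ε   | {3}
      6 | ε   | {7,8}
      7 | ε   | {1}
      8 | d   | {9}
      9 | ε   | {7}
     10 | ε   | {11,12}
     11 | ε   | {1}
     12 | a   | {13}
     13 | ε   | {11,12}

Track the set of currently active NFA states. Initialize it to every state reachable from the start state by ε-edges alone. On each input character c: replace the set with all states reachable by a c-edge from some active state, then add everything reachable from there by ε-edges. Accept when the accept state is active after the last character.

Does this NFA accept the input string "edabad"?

Answer: REJECT

Trace:
S₀ = ε-closure({0}) = {0,1,2,3,4,6,7,8,10,11,12}
'e' @ 1: {1,3,5,6,7,8}  ✓accept
'd' @ 2: {1,7,9}  ✓accept
'a' @ 3: {}  — dead — no transitions
rest 'bad' ignored (set empty)
end set {} — state 1 not in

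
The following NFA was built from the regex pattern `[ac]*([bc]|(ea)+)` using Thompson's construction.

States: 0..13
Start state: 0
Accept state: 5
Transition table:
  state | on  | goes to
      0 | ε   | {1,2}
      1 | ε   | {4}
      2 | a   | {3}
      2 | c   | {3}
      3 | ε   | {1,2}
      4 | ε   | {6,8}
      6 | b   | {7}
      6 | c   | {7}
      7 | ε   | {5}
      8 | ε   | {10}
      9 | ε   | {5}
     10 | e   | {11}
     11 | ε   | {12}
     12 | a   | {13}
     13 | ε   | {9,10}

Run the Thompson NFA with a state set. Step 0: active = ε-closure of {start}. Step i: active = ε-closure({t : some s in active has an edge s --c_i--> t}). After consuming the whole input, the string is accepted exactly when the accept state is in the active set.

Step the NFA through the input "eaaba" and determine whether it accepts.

S₀ = ε-closure({0}) = {0,1,2,4,6,8,10}
'e' @ 1: {11,12}
'a' @ 2: {5,9,10,13}  ✓accept
'a' @ 3: {}  — state set empty
rest 'ba' ignored (set empty)
final: {}; accept 5 not in set

Answer: REJECT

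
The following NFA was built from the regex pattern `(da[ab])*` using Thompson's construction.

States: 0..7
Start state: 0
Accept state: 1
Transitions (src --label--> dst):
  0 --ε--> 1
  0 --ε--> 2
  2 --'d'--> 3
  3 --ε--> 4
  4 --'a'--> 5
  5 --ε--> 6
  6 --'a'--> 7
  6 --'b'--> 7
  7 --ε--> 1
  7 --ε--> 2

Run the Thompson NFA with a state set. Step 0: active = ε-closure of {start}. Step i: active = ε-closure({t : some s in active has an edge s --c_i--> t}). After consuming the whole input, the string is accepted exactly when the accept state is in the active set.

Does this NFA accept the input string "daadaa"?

S₀ = ε-closure({0}) = {0,1,2}
'd' @ 1: {3,4}
'a' @ 2: {5,6}
'a' @ 3: {1,2,7}  ✓accept
'd' @ 4: {3,4}
'a' @ 5: {5,6}
'a' @ 6: {1,2,7}  ✓accept
end set {1,2,7} — state 1 in

Answer: ACCEPT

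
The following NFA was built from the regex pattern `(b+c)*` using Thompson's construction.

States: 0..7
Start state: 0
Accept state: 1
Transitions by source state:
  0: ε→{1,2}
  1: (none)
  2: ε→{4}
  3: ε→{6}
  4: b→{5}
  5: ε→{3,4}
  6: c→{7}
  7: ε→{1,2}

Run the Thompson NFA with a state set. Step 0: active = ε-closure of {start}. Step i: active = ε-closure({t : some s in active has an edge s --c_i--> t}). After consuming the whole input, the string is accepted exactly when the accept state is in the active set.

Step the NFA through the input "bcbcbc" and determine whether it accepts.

Answer: ACCEPT

Steps:
start: ε-closure({0}) = {0,1,2,4}
'b' @ 1: {3,4,5,6}
'c' @ 2: {1,2,4,7}  ✓accept
'b' @ 3: {3,4,5,6}
'c' @ 4: {1,2,4,7}  ✓accept
'b' @ 5: {3,4,5,6}
'c' @ 6: {1,2,4,7}  ✓accept
final: {1,2,4,7}; accept 1 in set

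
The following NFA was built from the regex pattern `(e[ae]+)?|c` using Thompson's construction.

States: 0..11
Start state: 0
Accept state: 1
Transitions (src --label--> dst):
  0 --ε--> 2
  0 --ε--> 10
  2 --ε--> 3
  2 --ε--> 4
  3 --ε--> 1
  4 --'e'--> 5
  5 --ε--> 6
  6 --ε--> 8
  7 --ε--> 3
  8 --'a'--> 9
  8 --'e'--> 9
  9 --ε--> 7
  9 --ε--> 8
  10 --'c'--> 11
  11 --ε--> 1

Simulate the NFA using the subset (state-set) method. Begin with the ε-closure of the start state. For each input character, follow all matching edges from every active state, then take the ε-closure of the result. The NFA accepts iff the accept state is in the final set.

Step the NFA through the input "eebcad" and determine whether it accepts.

Answer: REJECT

Derivation:
S₀ = ε-closure({0}) = {0,1,2,3,4,10}
'e' @ 1: {5,6,8}
'e' @ 2: {1,3,7,8,9}  [accepting]
'b' @ 3: {}  — no active states
rest 'cad' ignored (set empty)
end set {} — state 1 not in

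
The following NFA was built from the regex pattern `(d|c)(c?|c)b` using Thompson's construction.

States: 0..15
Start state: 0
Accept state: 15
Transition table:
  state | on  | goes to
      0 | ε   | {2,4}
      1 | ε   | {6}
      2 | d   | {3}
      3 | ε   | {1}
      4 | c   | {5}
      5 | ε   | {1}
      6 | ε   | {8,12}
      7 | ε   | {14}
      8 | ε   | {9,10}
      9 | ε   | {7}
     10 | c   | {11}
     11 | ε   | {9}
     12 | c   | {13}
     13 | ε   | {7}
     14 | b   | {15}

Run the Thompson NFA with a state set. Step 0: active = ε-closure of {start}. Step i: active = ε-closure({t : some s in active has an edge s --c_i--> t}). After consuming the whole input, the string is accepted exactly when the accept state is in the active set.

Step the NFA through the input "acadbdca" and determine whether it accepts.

S₀ = ε-closure({0}) = {0,2,4}
'a' @ 1: {}  — state set empty
rest 'cadbdca' ignored (set empty)
final: {}; accept 15 not in set

Answer: REJECT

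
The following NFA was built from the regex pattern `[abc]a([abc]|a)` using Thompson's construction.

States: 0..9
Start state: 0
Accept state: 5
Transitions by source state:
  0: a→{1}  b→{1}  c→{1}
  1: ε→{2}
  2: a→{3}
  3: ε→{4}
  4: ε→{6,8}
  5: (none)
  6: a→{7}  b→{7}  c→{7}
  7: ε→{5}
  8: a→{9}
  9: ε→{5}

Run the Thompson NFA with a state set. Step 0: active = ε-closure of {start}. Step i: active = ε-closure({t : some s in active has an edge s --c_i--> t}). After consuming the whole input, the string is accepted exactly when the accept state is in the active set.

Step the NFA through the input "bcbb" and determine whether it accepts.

Answer: REJECT

Steps:
start: ε-closure({0}) = {0}
'b' @ 1: {1,2}
'c' @ 2: {}  — dead — no transitions
rest 'bb' ignored (set empty)
after full input: {}  (accept=5 not in)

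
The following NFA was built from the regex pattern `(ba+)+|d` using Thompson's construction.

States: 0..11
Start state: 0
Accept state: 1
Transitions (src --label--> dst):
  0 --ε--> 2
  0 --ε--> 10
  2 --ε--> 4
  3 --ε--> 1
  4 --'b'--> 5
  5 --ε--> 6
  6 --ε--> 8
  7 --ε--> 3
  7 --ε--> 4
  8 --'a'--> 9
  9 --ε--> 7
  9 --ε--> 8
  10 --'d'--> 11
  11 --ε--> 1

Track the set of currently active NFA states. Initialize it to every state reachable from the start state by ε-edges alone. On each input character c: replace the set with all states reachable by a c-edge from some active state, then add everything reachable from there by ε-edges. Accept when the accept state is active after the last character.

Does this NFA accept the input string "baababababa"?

S₀ = ε-closure({0}) = {0,2,4,10}
'b' @ 1: {5,6,8}
'a' @ 2: {1,3,4,7,8,9}  (accept∈set)
'a' @ 3: {1,3,4,7,8,9}  (accept∈set)
'b' @ 4: {5,6,8}
'a' @ 5: {1,3,4,7,8,9}  (accept∈set)
'b' @ 6: {5,6,8}
'a' @ 7: {1,3,4,7,8,9}  (accept∈set)
'b' @ 8: {5,6,8}
'a' @ 9: {1,3,4,7,8,9}  (accept∈set)
'b' @ 10: {5,6,8}
'a' @ 11: {1,3,4,7,8,9}  (accept∈set)
final: {1,3,4,7,8,9}; accept 1 in set

Answer: ACCEPT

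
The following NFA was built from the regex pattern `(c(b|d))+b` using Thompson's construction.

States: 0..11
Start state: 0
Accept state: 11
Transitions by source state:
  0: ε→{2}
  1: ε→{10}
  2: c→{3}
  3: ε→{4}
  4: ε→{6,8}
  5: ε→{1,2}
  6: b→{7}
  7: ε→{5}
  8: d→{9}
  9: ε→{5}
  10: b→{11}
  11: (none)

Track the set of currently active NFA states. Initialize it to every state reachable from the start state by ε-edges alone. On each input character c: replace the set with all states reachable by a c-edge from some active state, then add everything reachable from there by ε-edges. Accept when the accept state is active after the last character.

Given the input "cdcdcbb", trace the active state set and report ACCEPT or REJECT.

Answer: ACCEPT

Trace:
start: ε-closure({0}) = {0,2}
'c' @ 1: {3,4,6,8}
'd' @ 2: {1,2,5,9,10}
'c' @ 3: {3,4,6,8}
'd' @ 4: {1,2,5,9,10}
'c' @ 5: {3,4,6,8}
'b' @ 6: {1,2,5,7,10}
'b' @ 7: {11}  ✓accept
final: {11}; accept 11 in set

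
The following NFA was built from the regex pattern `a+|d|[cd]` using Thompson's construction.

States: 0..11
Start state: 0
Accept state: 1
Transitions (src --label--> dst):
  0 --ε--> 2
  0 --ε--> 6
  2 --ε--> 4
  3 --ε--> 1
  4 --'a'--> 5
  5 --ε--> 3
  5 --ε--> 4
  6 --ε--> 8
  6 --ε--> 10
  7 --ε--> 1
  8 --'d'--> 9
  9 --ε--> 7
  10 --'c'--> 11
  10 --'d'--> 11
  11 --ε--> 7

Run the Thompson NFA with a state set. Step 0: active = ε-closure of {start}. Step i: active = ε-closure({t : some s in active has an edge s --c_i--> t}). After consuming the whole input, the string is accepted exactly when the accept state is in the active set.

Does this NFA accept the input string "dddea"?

start: ε-closure({0}) = {0,2,4,6,8,10}
'd' @ 1: {1,7,9,11}  [accepting]
'd' @ 2: {}  — state set empty
rest 'dea' ignored (set empty)
end set {} — state 1 not in

Answer: REJECT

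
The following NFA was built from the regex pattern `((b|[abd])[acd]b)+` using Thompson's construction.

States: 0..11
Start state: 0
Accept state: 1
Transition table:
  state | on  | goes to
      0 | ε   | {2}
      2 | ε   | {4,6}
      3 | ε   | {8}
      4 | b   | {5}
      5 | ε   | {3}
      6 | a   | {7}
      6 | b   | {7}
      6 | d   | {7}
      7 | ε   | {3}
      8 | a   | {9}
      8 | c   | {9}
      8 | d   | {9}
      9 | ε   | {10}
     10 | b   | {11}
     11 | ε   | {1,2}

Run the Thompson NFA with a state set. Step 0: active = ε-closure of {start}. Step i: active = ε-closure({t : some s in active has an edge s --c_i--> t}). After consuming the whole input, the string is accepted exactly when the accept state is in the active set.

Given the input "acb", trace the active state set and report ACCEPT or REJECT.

initial (ε-close {0}): {0,2,4,6}
'a' @ 1: {3,7,8}
'c' @ 2: {9,10}
'b' @ 3: {1,2,4,6,11}  (accept∈set)
end set {1,2,4,6,11} — state 1 in

Answer: ACCEPT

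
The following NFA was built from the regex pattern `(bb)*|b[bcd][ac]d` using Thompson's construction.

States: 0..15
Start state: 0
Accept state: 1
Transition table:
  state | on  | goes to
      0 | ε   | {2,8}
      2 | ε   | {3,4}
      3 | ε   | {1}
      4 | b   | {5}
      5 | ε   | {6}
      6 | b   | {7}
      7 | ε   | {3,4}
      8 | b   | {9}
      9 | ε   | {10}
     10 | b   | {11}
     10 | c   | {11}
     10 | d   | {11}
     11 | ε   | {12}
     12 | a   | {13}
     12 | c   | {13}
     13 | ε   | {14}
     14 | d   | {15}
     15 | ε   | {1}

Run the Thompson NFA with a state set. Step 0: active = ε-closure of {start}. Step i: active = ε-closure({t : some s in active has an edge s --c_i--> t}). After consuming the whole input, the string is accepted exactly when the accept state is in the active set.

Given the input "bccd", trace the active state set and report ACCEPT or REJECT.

initial (ε-close {0}): {0,1,2,3,4,8}
'b' @ 1: {5,6,9,10}
'c' @ 2: {11,12}
'c' @ 3: {13,14}
'd' @ 4: {1,15}  [accepting]
after full input: {1,15}  (accept=1 in)

Answer: ACCEPT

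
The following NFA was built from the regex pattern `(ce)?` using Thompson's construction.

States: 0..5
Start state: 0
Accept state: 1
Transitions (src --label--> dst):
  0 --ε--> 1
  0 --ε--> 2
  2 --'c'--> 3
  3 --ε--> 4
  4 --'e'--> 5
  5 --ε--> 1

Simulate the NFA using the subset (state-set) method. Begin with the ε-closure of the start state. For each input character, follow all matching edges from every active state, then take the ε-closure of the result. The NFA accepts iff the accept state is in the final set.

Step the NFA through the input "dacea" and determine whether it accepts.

Answer: REJECT

Derivation:
start: ε-closure({0}) = {0,1,2}
'd' @ 1: {}  — dead — no transitions
rest 'acea' ignored (set empty)
final: {}; accept 1 not in set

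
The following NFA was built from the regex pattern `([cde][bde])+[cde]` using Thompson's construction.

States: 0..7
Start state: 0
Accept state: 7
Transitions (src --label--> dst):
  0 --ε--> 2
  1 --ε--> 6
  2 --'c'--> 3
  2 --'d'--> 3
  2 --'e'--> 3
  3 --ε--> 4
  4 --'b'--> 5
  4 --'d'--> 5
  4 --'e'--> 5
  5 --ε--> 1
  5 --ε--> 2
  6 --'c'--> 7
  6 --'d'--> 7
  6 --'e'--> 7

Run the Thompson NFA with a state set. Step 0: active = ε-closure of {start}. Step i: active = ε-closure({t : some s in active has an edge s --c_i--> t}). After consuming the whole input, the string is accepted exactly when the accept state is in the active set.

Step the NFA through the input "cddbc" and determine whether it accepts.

Answer: ACCEPT

Trace:
S₀ = ε-closure({0}) = {0,2}
'c' @ 1: {3,4}
'd' @ 2: {1,2,5,6}
'd' @ 3: {3,4,7}  ✓accept
'b' @ 4: {1,2,5,6}
'c' @ 5: {3,4,7}  ✓accept
after full input: {3,4,7}  (accept=7 in)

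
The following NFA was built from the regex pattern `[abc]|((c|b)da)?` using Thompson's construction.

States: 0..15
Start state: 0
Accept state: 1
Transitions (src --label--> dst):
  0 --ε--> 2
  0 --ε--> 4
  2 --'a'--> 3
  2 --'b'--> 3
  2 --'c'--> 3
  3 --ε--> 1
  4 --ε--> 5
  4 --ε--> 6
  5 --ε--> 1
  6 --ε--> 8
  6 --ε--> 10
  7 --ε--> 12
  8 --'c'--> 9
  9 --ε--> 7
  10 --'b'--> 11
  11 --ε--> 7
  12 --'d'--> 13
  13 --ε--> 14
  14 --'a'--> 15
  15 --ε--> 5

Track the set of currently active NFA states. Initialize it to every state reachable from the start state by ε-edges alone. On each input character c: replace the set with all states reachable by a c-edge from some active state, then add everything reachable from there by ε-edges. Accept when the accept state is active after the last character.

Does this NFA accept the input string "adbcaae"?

Answer: REJECT

Derivation:
S₀ = ε-closure({0}) = {0,1,2,4,5,6,8,10}
'a' @ 1: {1,3}  (accept∈set)
'd' @ 2: {}  — no active states
rest 'bcaae' ignored (set empty)
end set {} — state 1 not in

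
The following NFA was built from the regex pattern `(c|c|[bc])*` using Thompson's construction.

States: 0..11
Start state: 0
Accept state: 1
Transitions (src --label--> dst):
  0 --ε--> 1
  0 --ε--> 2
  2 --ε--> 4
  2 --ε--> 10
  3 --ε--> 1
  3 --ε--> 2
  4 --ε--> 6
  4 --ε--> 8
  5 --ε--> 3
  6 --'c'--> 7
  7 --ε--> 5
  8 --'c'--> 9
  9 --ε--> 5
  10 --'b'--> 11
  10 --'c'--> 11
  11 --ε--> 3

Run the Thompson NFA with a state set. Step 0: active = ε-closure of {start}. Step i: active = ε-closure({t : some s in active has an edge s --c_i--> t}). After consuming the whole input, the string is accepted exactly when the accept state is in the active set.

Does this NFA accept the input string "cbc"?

initial (ε-close {0}): {0,1,2,4,6,8,10}
'c' @ 1: {1,2,3,4,5,6,7,8,9,10,11}  ✓accept
'b' @ 2: {1,2,3,4,6,8,10,11}  ✓accept
'c' @ 3: {1,2,3,4,5,6,7,8,9,10,11}  ✓accept
final: {1,2,3,4,5,6,7,8,9,10,11}; accept 1 in set

Answer: ACCEPT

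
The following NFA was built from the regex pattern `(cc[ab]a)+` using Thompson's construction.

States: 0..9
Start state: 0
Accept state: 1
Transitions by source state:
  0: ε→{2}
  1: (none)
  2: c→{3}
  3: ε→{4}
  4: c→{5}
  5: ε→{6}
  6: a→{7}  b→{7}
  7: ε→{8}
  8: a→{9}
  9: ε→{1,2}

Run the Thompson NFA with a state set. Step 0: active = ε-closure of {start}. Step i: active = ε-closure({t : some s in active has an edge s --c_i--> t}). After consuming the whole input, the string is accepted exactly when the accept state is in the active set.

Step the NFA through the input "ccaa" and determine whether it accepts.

Answer: ACCEPT

Derivation:
start: ε-closure({0}) = {0,2}
'c' @ 1: {3,4}
'c' @ 2: {5,6}
'a' @ 3: {7,8}
'a' @ 4: {1,2,9}  ✓accept
final: {1,2,9}; accept 1 in set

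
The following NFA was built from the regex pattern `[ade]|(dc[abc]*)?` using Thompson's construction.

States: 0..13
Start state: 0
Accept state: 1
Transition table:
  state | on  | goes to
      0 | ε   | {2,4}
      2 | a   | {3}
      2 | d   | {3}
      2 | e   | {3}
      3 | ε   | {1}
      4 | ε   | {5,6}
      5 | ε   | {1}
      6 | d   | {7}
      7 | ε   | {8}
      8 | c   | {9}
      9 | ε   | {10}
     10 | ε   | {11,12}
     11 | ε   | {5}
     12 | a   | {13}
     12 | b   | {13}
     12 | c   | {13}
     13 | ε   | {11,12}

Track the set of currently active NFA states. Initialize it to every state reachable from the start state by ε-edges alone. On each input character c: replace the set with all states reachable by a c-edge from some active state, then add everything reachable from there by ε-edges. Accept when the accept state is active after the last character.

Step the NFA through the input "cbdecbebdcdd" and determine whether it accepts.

initial (ε-close {0}): {0,1,2,4,5,6}
'c' @ 1: {}  — state set empty
rest 'bdecbebdcdd' ignored (set empty)
end set {} — state 1 not in

Answer: REJECT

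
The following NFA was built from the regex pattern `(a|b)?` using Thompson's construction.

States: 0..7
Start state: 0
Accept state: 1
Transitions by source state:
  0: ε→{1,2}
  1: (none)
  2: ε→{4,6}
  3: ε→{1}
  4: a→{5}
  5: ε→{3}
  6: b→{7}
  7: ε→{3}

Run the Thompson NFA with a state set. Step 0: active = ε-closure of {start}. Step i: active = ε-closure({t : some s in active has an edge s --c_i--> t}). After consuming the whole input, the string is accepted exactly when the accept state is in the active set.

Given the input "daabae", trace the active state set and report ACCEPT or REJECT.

start: ε-closure({0}) = {0,1,2,4,6}
'd' @ 1: {}  — no active states
rest 'aabae' ignored (set empty)
final: {}; accept 1 not in set

Answer: REJECT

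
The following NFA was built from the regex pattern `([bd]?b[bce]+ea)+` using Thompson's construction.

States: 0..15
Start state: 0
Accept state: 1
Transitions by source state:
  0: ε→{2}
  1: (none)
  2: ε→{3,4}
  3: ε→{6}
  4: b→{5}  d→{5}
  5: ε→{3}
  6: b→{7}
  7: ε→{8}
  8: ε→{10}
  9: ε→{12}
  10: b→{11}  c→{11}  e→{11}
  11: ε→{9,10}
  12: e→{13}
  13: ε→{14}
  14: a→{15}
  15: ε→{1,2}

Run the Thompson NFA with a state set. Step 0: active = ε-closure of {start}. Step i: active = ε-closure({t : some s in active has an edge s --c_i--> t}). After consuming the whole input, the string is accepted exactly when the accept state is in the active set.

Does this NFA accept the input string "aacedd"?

initial (ε-close {0}): {0,2,3,4,6}
'a' @ 1: {}  — dead — no transitions
rest 'acedd' ignored (set empty)
final: {}; accept 1 not in set

Answer: REJECT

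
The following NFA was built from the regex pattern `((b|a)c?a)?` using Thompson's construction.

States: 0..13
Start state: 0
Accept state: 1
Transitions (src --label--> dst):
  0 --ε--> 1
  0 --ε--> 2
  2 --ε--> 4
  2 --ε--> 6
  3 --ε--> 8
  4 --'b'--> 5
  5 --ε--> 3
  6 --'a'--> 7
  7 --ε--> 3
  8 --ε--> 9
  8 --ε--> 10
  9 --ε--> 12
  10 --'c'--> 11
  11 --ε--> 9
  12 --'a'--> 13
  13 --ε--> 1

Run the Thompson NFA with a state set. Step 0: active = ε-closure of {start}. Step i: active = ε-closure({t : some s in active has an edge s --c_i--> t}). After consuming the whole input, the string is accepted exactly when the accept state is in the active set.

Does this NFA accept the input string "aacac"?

Answer: REJECT

Derivation:
start: ε-closure({0}) = {0,1,2,4,6}
'a' @ 1: {3,7,8,9,10,12}
'a' @ 2: {1,13}  [accepting]
'c' @ 3: {}  — state set empty
rest 'ac' ignored (set empty)
final: {}; accept 1 not in set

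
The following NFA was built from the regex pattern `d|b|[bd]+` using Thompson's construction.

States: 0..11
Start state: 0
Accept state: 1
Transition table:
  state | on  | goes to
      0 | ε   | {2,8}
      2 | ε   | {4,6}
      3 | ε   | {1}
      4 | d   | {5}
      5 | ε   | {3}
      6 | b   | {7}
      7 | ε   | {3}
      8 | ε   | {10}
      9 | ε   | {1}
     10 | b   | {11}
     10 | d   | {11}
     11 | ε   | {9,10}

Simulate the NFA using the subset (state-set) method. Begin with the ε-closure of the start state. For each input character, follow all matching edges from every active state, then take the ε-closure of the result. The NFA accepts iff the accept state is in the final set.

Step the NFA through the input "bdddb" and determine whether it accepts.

initial (ε-close {0}): {0,2,4,6,8,10}
'b' @ 1: {1,3,7,9,10,11}  [accepting]
'd' @ 2: {1,9,10,11}  [accepting]
'd' @ 3: {1,9,10,11}  [accepting]
'd' @ 4: {1,9,10,11}  [accepting]
'b' @ 5: {1,9,10,11}  [accepting]
end set {1,9,10,11} — state 1 in

Answer: ACCEPT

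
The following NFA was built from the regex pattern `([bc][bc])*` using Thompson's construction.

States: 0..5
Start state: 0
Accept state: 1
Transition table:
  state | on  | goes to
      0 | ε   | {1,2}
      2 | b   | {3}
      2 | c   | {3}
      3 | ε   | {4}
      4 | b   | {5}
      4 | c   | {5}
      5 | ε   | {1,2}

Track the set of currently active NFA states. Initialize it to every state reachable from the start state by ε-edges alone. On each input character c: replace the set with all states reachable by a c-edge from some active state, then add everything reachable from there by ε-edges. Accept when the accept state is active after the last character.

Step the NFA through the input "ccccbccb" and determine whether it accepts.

Answer: ACCEPT

Steps:
initial (ε-close {0}): {0,1,2}
'c' @ 1: {3,4}
'c' @ 2: {1,2,5}  (accept∈set)
'c' @ 3: {3,4}
'c' @ 4: {1,2,5}  (accept∈set)
'b' @ 5: {3,4}
'c' @ 6: {1,2,5}  (accept∈set)
'c' @ 7: {3,4}
'b' @ 8: {1,2,5}  (accept∈set)
final: {1,2,5}; accept 1 in set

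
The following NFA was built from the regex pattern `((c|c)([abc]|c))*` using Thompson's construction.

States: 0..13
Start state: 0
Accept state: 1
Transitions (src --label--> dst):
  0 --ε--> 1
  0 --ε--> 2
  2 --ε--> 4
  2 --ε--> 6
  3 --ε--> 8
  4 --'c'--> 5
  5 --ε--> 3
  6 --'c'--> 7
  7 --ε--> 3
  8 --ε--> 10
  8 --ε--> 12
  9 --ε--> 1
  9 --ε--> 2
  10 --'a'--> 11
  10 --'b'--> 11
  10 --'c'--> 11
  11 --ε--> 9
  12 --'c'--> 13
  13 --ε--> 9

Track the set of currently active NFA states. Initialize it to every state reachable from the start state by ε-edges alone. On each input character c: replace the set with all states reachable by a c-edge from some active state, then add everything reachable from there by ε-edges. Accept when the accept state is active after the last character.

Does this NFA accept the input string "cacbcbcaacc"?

Answer: REJECT

Steps:
S₀ = ε-closure({0}) = {0,1,2,4,6}
'c' @ 1: {3,5,7,8,10,12}
'a' @ 2: {1,2,4,6,9,11}  ✓accept
'c' @ 3: {3,5,7,8,10,12}
'b' @ 4: {1,2,4,6,9,11}  ✓accept
'c' @ 5: {3,5,7,8,10,12}
'b' @ 6: {1,2,4,6,9,11}  ✓accept
'c' @ 7: {3,5,7,8,10,12}
'a' @ 8: {1,2,4,6,9,11}  ✓accept
'a' @ 9: {}  — no active states
rest 'cc' ignored (set empty)
after full input: {}  (accept=1 not in)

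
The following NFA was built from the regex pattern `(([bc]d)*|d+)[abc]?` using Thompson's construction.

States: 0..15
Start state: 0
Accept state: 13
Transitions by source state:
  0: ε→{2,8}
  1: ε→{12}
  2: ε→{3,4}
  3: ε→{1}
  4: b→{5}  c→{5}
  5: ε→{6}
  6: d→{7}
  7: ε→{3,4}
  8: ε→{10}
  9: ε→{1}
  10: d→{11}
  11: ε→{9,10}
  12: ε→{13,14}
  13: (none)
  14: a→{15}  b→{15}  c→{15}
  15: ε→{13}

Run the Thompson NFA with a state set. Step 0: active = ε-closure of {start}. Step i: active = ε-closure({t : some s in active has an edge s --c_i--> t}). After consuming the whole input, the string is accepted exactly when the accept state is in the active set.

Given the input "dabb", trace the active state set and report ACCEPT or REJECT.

initial (ε-close {0}): {0,1,2,3,4,8,10,12,13,14}
'd' @ 1: {1,9,10,11,12,13,14}  (accept∈set)
'a' @ 2: {13,15}  (accept∈set)
'b' @ 3: {}  — dead — no transitions
rest 'b' ignored (set empty)
end set {} — state 13 not in

Answer: REJECT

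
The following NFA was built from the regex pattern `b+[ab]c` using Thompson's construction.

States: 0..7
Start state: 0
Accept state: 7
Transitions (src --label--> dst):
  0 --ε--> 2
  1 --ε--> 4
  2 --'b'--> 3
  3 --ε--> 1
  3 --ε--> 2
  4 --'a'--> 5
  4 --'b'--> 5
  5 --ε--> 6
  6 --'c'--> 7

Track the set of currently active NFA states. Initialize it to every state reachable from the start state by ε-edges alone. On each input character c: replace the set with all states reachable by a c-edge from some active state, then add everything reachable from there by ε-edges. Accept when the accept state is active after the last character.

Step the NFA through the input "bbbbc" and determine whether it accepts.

start: ε-closure({0}) = {0,2}
'b' @ 1: {1,2,3,4}
'b' @ 2: {1,2,3,4,5,6}
'b' @ 3: {1,2,3,4,5,6}
'b' @ 4: {1,2,3,4,5,6}
'c' @ 5: {7}  (accept∈set)
final: {7}; accept 7 in set

Answer: ACCEPT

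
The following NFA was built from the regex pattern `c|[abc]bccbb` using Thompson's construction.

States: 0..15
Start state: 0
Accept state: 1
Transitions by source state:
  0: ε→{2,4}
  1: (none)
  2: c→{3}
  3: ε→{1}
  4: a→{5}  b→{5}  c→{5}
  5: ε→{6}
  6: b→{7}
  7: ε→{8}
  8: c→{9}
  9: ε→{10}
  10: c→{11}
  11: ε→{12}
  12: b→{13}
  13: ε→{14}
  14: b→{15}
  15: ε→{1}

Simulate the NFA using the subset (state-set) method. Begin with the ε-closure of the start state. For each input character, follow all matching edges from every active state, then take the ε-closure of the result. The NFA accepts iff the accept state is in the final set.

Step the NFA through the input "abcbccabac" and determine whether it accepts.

start: ε-closure({0}) = {0,2,4}
'a' @ 1: {5,6}
'b' @ 2: {7,8}
'c' @ 3: {9,10}
'b' @ 4: {}  — state set empty
rest 'ccabac' ignored (set empty)
end set {} — state 1 not in

Answer: REJECT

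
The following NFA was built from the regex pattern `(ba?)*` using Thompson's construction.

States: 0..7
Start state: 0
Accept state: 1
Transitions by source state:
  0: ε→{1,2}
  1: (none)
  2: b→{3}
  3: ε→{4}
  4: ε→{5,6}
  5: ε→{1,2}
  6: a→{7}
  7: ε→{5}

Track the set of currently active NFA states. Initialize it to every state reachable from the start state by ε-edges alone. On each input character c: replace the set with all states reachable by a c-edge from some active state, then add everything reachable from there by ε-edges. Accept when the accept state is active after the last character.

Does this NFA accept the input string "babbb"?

Answer: ACCEPT

Steps:
start: ε-closure({0}) = {0,1,2}
'b' @ 1: {1,2,3,4,5,6}  (accept∈set)
'a' @ 2: {1,2,5,7}  (accept∈set)
'b' @ 3: {1,2,3,4,5,6}  (accept∈set)
'b' @ 4: {1,2,3,4,5,6}  (accept∈set)
'b' @ 5: {1,2,3,4,5,6}  (accept∈set)
end set {1,2,3,4,5,6} — state 1 in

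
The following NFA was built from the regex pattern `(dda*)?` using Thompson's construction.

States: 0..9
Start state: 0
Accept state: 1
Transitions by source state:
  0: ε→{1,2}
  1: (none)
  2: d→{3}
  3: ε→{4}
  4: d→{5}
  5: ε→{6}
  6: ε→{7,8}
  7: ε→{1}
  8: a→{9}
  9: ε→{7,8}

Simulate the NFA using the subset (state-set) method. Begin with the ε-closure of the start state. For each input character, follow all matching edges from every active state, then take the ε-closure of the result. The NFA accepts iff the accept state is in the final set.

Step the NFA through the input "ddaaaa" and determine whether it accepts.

Answer: ACCEPT

Steps:
initial (ε-close {0}): {0,1,2}
'd' @ 1: {3,4}
'd' @ 2: {1,5,6,7,8}  [accepting]
'a' @ 3: {1,7,8,9}  [accepting]
'a' @ 4: {1,7,8,9}  [accepting]
'a' @ 5: {1,7,8,9}  [accepting]
'a' @ 6: {1,7,8,9}  [accepting]
final: {1,7,8,9}; accept 1 in set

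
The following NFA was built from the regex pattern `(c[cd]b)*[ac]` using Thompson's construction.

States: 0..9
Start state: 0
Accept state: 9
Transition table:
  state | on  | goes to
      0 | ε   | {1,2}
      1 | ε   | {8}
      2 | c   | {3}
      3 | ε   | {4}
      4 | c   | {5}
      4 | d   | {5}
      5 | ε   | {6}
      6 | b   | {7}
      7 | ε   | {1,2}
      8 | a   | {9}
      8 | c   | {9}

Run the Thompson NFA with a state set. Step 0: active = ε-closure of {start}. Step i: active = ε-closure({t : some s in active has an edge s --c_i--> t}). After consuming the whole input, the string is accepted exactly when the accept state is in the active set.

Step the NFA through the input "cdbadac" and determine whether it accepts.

start: ε-closure({0}) = {0,1,2,8}
'c' @ 1: {3,4,9}  (accept∈set)
'd' @ 2: {5,6}
'b' @ 3: {1,2,7,8}
'a' @ 4: {9}  (accept∈set)
'd' @ 5: {}  — no active states
rest 'ac' ignored (set empty)
end set {} — state 9 not in

Answer: REJECT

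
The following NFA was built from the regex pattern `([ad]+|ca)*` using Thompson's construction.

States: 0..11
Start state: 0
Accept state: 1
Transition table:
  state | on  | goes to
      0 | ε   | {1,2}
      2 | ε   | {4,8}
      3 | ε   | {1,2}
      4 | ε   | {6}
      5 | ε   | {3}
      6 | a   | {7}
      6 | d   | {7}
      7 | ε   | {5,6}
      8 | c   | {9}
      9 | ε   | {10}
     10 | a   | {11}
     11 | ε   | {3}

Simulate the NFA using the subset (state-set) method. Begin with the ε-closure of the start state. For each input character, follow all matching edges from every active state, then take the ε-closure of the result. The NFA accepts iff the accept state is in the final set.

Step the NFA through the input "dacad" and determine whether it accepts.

start: ε-closure({0}) = {0,1,2,4,6,8}
'd' @ 1: {1,2,3,4,5,6,7,8}  [accepting]
'a' @ 2: {1,2,3,4,5,6,7,8}  [accepting]
'c' @ 3: {9,10}
'a' @ 4: {1,2,3,4,6,8,11}  [accepting]
'd' @ 5: {1,2,3,4,5,6,7,8}  [accepting]
final: {1,2,3,4,5,6,7,8}; accept 1 in set

Answer: ACCEPT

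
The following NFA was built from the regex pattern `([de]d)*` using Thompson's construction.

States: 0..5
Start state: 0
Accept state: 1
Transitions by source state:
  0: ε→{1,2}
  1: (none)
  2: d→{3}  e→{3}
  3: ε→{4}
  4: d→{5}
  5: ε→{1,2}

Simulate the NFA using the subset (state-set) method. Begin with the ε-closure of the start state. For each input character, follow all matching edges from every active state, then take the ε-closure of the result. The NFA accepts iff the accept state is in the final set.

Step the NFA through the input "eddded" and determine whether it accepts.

initial (ε-close {0}): {0,1,2}
'e' @ 1: {3,4}
'd' @ 2: {1,2,5}  (accept∈set)
'd' @ 3: {3,4}
'd' @ 4: {1,2,5}  (accept∈set)
'e' @ 5: {3,4}
'd' @ 6: {1,2,5}  (accept∈set)
final: {1,2,5}; accept 1 in set

Answer: ACCEPT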